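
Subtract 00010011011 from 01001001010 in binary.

Method 1 - Direct subtraction (column by column from the right: bit − bit − borrow-in; if negative, add 2 and borrow 1 from the next column):
borrow: 01101111110
        01001001010
-       00010011011
-------------------
        00110101111

Method 2 - Add two's complement:
Two's complement of 00010011011: invert → 11101100100, add 1 → 11101100101
  01001001010
+ 11101100101
-------------
 100110101111  (end carry out of the top bit = 1)
Discarding the end carry: 00110101111
Decimal check:
  01001001010 = 512 + 64 + 8 + 2 = 586
  00010011011 = 128 + 16 + 8 + 2 + 1 = 155
  586 - 155 = 431, and 00110101111 = 256 + 128 + 32 + 8 + 4 + 2 + 1 = 431 ✓



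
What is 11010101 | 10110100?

OR: 1 when either bit is 1
  11010101
| 10110100
----------
  11110101
Decimal: 213 | 180 = 245



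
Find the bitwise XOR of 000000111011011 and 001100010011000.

XOR: 1 when bits differ
  000000111011011
^ 001100010011000
-----------------
  001100101000011
Decimal: 475 ^ 6296 = 6467



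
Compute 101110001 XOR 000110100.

XOR: 1 when bits differ
  101110001
^ 000110100
-----------
  101000101
Decimal: 369 ^ 52 = 325



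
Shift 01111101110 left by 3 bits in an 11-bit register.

Original: 01111101110 (decimal 1006)
Shift left by 3 positions
Append 3 zeros on the right and drop the 3 high bits that overflow the 11-bit width
Result: 11101110000 (decimal 1904)
Equivalent: 1006 << 3 = 1006 × 2^3 = 8048, truncated to 11 bits = 1904



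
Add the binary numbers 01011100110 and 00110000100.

Add column by column from the right: bit + bit + carry-in; write the sum mod 2, carry 1 when the sum is 2 or 3.
carry:  11100001000
        01011100110
+       00110000100
-------------------
       010001101010
(the carry out of the leftmost column, 0, becomes the leading bit)
Decimal check:
  01011100110 = 512 + 128 + 64 + 32 + 4 + 2 = 742
  00110000100 = 256 + 128 + 4 = 388
  742 + 388 = 1130, and 010001101010 = 1024 + 64 + 32 + 8 + 2 = 1130 ✓



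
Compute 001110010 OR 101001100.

OR: 1 when either bit is 1
  001110010
| 101001100
-----------
  101111110
Decimal: 114 | 332 = 382



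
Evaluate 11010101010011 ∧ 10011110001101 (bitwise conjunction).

AND: 1 only when both bits are 1
  11010101010011
& 10011110001101
----------------
  10010100000001
Decimal: 13651 & 10125 = 9473



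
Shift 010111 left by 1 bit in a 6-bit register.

Original: 010111 (decimal 23)
Shift left by 1 position
Append 1 zero on the right
Result: 101110 (decimal 46)
Equivalent: 23 << 1 = 23 × 2^1 = 46



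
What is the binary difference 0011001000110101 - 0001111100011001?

Method 1 - Direct subtraction (column by column from the right: bit − bit − borrow-in; if negative, add 2 and borrow 1 from the next column):
borrow: 0011111000110000
        0011001000110101
-       0001111100011001
------------------------
        0001001100011100

Method 2 - Add two's complement:
Two's complement of 0001111100011001: invert → 1110000011100110, add 1 → 1110000011100111
  0011001000110101
+ 1110000011100111
------------------
 10001001100011100  (end carry out of the top bit = 1)
Discarding the end carry: 0001001100011100
Decimal check:
  0011001000110101 = 8192 + 4096 + 512 + 32 + 16 + 4 + 1 = 12853
  0001111100011001 = 4096 + 2048 + 1024 + 512 + 256 + 16 + 8 + 1 = 7961
  12853 - 7961 = 4892, and 0001001100011100 = 4096 + 512 + 256 + 16 + 8 + 4 = 4892 ✓



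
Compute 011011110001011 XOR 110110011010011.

XOR: 1 when bits differ
  011011110001011
^ 110110011010011
-----------------
  101101101011000
Decimal: 14219 ^ 27859 = 23384



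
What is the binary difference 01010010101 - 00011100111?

Method 1 - Direct subtraction (column by column from the right: bit − bit − borrow-in; if negative, add 2 and borrow 1 from the next column):
borrow: 01111011100
        01010010101
-       00011100111
-------------------
        00110101110

Method 2 - Add two's complement:
Two's complement of 00011100111: invert → 11100011000, add 1 → 11100011001
  01010010101
+ 11100011001
-------------
 100110101110  (end carry out of the top bit = 1)
Discarding the end carry: 00110101110
Decimal check:
  01010010101 = 512 + 128 + 16 + 4 + 1 = 661
  00011100111 = 128 + 64 + 32 + 4 + 2 + 1 = 231
  661 - 231 = 430, and 00110101110 = 256 + 128 + 32 + 8 + 4 + 2 = 430 ✓



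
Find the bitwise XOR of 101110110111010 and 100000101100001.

XOR: 1 when bits differ
  101110110111010
^ 100000101100001
-----------------
  001110011011011
Decimal: 23994 ^ 16737 = 7387



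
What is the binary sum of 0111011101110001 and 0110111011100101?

Add column by column from the right: bit + bit + carry-in; write the sum mod 2, carry 1 when the sum is 2 or 3.
carry:  1111111111000010
        0111011101110001
+       0110111011100101
------------------------
       01110011001010110
(the carry out of the leftmost column, 0, becomes the leading bit)
Decimal check:
  0111011101110001 = 16384 + 8192 + 4096 + 1024 + 512 + 256 + 64 + 32 + 16 + 1 = 30577
  0110111011100101 = 16384 + 8192 + 2048 + 1024 + 512 + 128 + 64 + 32 + 4 + 1 = 28389
  30577 + 28389 = 58966, and 01110011001010110 = 32768 + 16384 + 8192 + 1024 + 512 + 64 + 16 + 4 + 2 = 58966 ✓



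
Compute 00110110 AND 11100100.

AND: 1 only when both bits are 1
  00110110
& 11100100
----------
  00100100
Decimal: 54 & 228 = 36



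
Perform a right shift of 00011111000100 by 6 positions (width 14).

Original: 00011111000100 (decimal 1988)
Shift right by 6 positions
Drop the 6 low bits; fill with zeros on the left
Result: 00000000011111 (decimal 31)
Equivalent: 1988 >> 6 = 1988 ÷ 2^6 = 31



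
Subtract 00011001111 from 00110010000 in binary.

Method 1 - Direct subtraction (column by column from the right: bit − bit − borrow-in; if negative, add 2 and borrow 1 from the next column):
borrow: 00110011110
        00110010000
-       00011001111
-------------------
        00011000001

Method 2 - Add two's complement:
Two's complement of 00011001111: invert → 11100110000, add 1 → 11100110001
  00110010000
+ 11100110001
-------------
 100011000001  (end carry out of the top bit = 1)
Discarding the end carry: 00011000001
Decimal check:
  00110010000 = 256 + 128 + 16 = 400
  00011001111 = 128 + 64 + 8 + 4 + 2 + 1 = 207
  400 - 207 = 193, and 00011000001 = 128 + 64 + 1 = 193 ✓



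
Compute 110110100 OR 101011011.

OR: 1 when either bit is 1
  110110100
| 101011011
-----------
  111111111
Decimal: 436 | 347 = 511



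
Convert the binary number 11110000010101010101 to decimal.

Sum of powers of 2 for each 1-bit:
2^0 + 2^2 + 2^4 + 2^6 + 2^8 + 2^10 + 2^16 + 2^17 + 2^18 + 2^19
= 1 + 4 + 16 + 64 + 256 + 1024 + 65536 + 131072 + 262144 + 524288
= 984405



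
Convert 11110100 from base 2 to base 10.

Sum of powers of 2 for each 1-bit:
2^2 + 2^4 + 2^5 + 2^6 + 2^7
= 4 + 16 + 32 + 64 + 128
= 244



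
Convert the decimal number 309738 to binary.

Using repeated division by 2:
309738 ÷ 2 = 154869 remainder 0
154869 ÷ 2 = 77434 remainder 1
77434 ÷ 2 = 38717 remainder 0
38717 ÷ 2 = 19358 remainder 1
19358 ÷ 2 = 9679 remainder 0
9679 ÷ 2 = 4839 remainder 1
4839 ÷ 2 = 2419 remainder 1
2419 ÷ 2 = 1209 remainder 1
1209 ÷ 2 = 604 remainder 1
604 ÷ 2 = 302 remainder 0
302 ÷ 2 = 151 remainder 0
151 ÷ 2 = 75 remainder 1
75 ÷ 2 = 37 remainder 1
37 ÷ 2 = 18 remainder 1
18 ÷ 2 = 9 remainder 0
9 ÷ 2 = 4 remainder 1
4 ÷ 2 = 2 remainder 0
2 ÷ 2 = 1 remainder 0
1 ÷ 2 = 0 remainder 1
Reading remainders bottom to top: 1001011100111101010



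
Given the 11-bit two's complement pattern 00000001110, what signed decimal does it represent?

Binary: 00000001110
Sign bit: 0 (non-negative)
Read directly as an unsigned value:
00000001110 = 8 + 4 + 2 = 14
Value: 14



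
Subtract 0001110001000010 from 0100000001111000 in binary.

Method 1 - Direct subtraction (column by column from the right: bit − bit − borrow-in; if negative, add 2 and borrow 1 from the next column):
borrow: 0111100000001100
        0100000001111000
-       0001110001000010
------------------------
        0010010000110110

Method 2 - Add two's complement:
Two's complement of 0001110001000010: invert → 1110001110111101, add 1 → 1110001110111110
  0100000001111000
+ 1110001110111110
------------------
 10010010000110110  (end carry out of the top bit = 1)
Discarding the end carry: 0010010000110110
Decimal check:
  0100000001111000 = 16384 + 64 + 32 + 16 + 8 = 16504
  0001110001000010 = 4096 + 2048 + 1024 + 64 + 2 = 7234
  16504 - 7234 = 9270, and 0010010000110110 = 8192 + 1024 + 32 + 16 + 4 + 2 = 9270 ✓



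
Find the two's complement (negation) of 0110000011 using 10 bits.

Original: 0110000011
Step 1 - Invert all bits: 1001111100
Step 2 - Add 1: 1001111101
Verification: 0110000011 + 1001111101 = 10000000000; discarding the end carry (carry out of the top bit) leaves the 10-bit value 0000000000, as required for x + (-x)



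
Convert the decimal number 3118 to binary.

Using repeated division by 2:
3118 ÷ 2 = 1559 remainder 0
1559 ÷ 2 = 779 remainder 1
779 ÷ 2 = 389 remainder 1
389 ÷ 2 = 194 remainder 1
194 ÷ 2 = 97 remainder 0
97 ÷ 2 = 48 remainder 1
48 ÷ 2 = 24 remainder 0
24 ÷ 2 = 12 remainder 0
12 ÷ 2 = 6 remainder 0
6 ÷ 2 = 3 remainder 0
3 ÷ 2 = 1 remainder 1
1 ÷ 2 = 0 remainder 1
Reading remainders bottom to top: 110000101110



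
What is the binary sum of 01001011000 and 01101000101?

Add column by column from the right: bit + bit + carry-in; write the sum mod 2, carry 1 when the sum is 2 or 3.
carry:  10010000000
        01001011000
+       01101000101
-------------------
       010110011101
(the carry out of the leftmost column, 0, becomes the leading bit)
Decimal check:
  01001011000 = 512 + 64 + 16 + 8 = 600
  01101000101 = 512 + 256 + 64 + 4 + 1 = 837
  600 + 837 = 1437, and 010110011101 = 1024 + 256 + 128 + 16 + 8 + 4 + 1 = 1437 ✓



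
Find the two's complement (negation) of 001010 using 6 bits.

Original: 001010
Step 1 - Invert all bits: 110101
Step 2 - Add 1: 110110
Verification: 001010 + 110110 = 1000000; discarding the end carry (carry out of the top bit) leaves the 6-bit value 000000, as required for x + (-x)



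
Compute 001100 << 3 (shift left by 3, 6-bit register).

Original: 001100 (decimal 12)
Shift left by 3 positions
Append 3 zeros on the right and drop the 3 high bits that overflow the 6-bit width
Result: 100000 (decimal 32)
Equivalent: 12 << 3 = 12 × 2^3 = 96, truncated to 6 bits = 32



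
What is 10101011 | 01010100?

OR: 1 when either bit is 1
  10101011
| 01010100
----------
  11111111
Decimal: 171 | 84 = 255



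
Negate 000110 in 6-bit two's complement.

Original: 000110
Step 1 - Invert all bits: 111001
Step 2 - Add 1: 111010
Verification: 000110 + 111010 = 1000000; discarding the end carry (carry out of the top bit) leaves the 6-bit value 000000, as required for x + (-x)



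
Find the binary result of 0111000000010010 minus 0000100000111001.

Method 1 - Direct subtraction (column by column from the right: bit − bit − borrow-in; if negative, add 2 and borrow 1 from the next column):
borrow: 0001111111110010
        0111000000010010
-       0000100000111001
------------------------
        0110011111011001

Method 2 - Add two's complement:
Two's complement of 0000100000111001: invert → 1111011111000110, add 1 → 1111011111000111
  0111000000010010
+ 1111011111000111
------------------
 10110011111011001  (end carry out of the top bit = 1)
Discarding the end carry: 0110011111011001
Decimal check:
  0111000000010010 = 16384 + 8192 + 4096 + 16 + 2 = 28690
  0000100000111001 = 2048 + 32 + 16 + 8 + 1 = 2105
  28690 - 2105 = 26585, and 0110011111011001 = 16384 + 8192 + 1024 + 512 + 256 + 128 + 64 + 16 + 8 + 1 = 26585 ✓



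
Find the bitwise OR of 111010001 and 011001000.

OR: 1 when either bit is 1
  111010001
| 011001000
-----------
  111011001
Decimal: 465 | 200 = 473



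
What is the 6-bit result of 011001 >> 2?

Original: 011001 (decimal 25)
Shift right by 2 positions
Drop the 2 low bits; fill with zeros on the left
Result: 000110 (decimal 6)
Equivalent: 25 >> 2 = 25 ÷ 2^2 = 6



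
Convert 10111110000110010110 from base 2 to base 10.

Sum of powers of 2 for each 1-bit:
2^1 + 2^2 + 2^4 + 2^7 + 2^8 + 2^13 + 2^14 + 2^15 + 2^16 + 2^17 + 2^19
= 2 + 4 + 16 + 128 + 256 + 8192 + 16384 + 32768 + 65536 + 131072 + 524288
= 778646



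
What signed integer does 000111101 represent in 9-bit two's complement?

Binary: 000111101
Sign bit: 0 (non-negative)
Read directly as an unsigned value:
000111101 = 32 + 16 + 8 + 4 + 1 = 61
Value: 61



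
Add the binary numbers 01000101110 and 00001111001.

Add column by column from the right: bit + bit + carry-in; write the sum mod 2, carry 1 when the sum is 2 or 3.
carry:  00011110000
        01000101110
+       00001111001
-------------------
       001010100111
(the carry out of the leftmost column, 0, becomes the leading bit)
Decimal check:
  01000101110 = 512 + 32 + 8 + 4 + 2 = 558
  00001111001 = 64 + 32 + 16 + 8 + 1 = 121
  558 + 121 = 679, and 001010100111 = 512 + 128 + 32 + 4 + 2 + 1 = 679 ✓



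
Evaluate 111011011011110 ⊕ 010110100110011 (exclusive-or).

XOR: 1 when bits differ
  111011011011110
^ 010110100110011
-----------------
  101101111101101
Decimal: 30430 ^ 11571 = 23533



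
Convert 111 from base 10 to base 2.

Using repeated division by 2:
111 ÷ 2 = 55 remainder 1
55 ÷ 2 = 27 remainder 1
27 ÷ 2 = 13 remainder 1
13 ÷ 2 = 6 remainder 1
6 ÷ 2 = 3 remainder 0
3 ÷ 2 = 1 remainder 1
1 ÷ 2 = 0 remainder 1
Reading remainders bottom to top: 1101111



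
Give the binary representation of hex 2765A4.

Convert each hex digit to 4 bits:
  2 = 0010
  7 = 0111
  6 = 0110
  5 = 0101
  A = 1010
  4 = 0100
Concatenate: 001001110110010110100100



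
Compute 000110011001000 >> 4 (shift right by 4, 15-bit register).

Original: 000110011001000 (decimal 3272)
Shift right by 4 positions
Drop the 4 low bits; fill with zeros on the left
Result: 000000011001100 (decimal 204)
Equivalent: 3272 >> 4 = 3272 ÷ 2^4 = 204



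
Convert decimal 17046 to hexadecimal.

Using repeated division by 16 (digits 10–15 are A–F):
17046 ÷ 16 = 1065 remainder 6
1065 ÷ 16 = 66 remainder 9
66 ÷ 16 = 4 remainder 2
4 ÷ 16 = 0 remainder 4
Reading remainders bottom to top: 4296



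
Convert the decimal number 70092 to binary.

Using repeated division by 2:
70092 ÷ 2 = 35046 remainder 0
35046 ÷ 2 = 17523 remainder 0
17523 ÷ 2 = 8761 remainder 1
8761 ÷ 2 = 4380 remainder 1
4380 ÷ 2 = 2190 remainder 0
2190 ÷ 2 = 1095 remainder 0
1095 ÷ 2 = 547 remainder 1
547 ÷ 2 = 273 remainder 1
273 ÷ 2 = 136 remainder 1
136 ÷ 2 = 68 remainder 0
68 ÷ 2 = 34 remainder 0
34 ÷ 2 = 17 remainder 0
17 ÷ 2 = 8 remainder 1
8 ÷ 2 = 4 remainder 0
4 ÷ 2 = 2 remainder 0
2 ÷ 2 = 1 remainder 0
1 ÷ 2 = 0 remainder 1
Reading remainders bottom to top: 10001000111001100



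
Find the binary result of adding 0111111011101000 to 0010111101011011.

Add column by column from the right: bit + bit + carry-in; write the sum mod 2, carry 1 when the sum is 2 or 3.
carry:  1111111111110000
        0111111011101000
+       0010111101011011
------------------------
       01010111001000011
(the carry out of the leftmost column, 0, becomes the leading bit)
Decimal check:
  0111111011101000 = 16384 + 8192 + 4096 + 2048 + 1024 + 512 + 128 + 64 + 32 + 8 = 32488
  0010111101011011 = 8192 + 2048 + 1024 + 512 + 256 + 64 + 16 + 8 + 2 + 1 = 12123
  32488 + 12123 = 44611, and 01010111001000011 = 32768 + 8192 + 2048 + 1024 + 512 + 64 + 2 + 1 = 44611 ✓



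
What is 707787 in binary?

Using repeated division by 2:
707787 ÷ 2 = 353893 remainder 1
353893 ÷ 2 = 176946 remainder 1
176946 ÷ 2 = 88473 remainder 0
88473 ÷ 2 = 44236 remainder 1
44236 ÷ 2 = 22118 remainder 0
22118 ÷ 2 = 11059 remainder 0
11059 ÷ 2 = 5529 remainder 1
5529 ÷ 2 = 2764 remainder 1
2764 ÷ 2 = 1382 remainder 0
1382 ÷ 2 = 691 remainder 0
691 ÷ 2 = 345 remainder 1
345 ÷ 2 = 172 remainder 1
172 ÷ 2 = 86 remainder 0
86 ÷ 2 = 43 remainder 0
43 ÷ 2 = 21 remainder 1
21 ÷ 2 = 10 remainder 1
10 ÷ 2 = 5 remainder 0
5 ÷ 2 = 2 remainder 1
2 ÷ 2 = 1 remainder 0
1 ÷ 2 = 0 remainder 1
Reading remainders bottom to top: 10101100110011001011



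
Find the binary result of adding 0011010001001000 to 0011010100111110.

Add column by column from the right: bit + bit + carry-in; write the sum mod 2, carry 1 when the sum is 2 or 3.
carry:  0110100011110000
        0011010001001000
+       0011010100111110
------------------------
       00110100110000110
(the carry out of the leftmost column, 0, becomes the leading bit)
Decimal check:
  0011010001001000 = 8192 + 4096 + 1024 + 64 + 8 = 13384
  0011010100111110 = 8192 + 4096 + 1024 + 256 + 32 + 16 + 8 + 4 + 2 = 13630
  13384 + 13630 = 27014, and 00110100110000110 = 16384 + 8192 + 2048 + 256 + 128 + 4 + 2 = 27014 ✓



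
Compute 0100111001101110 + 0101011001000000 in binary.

Add column by column from the right: bit + bit + carry-in; write the sum mod 2, carry 1 when the sum is 2 or 3.
carry:  1011110010000000
        0100111001101110
+       0101011001000000
------------------------
       01010010010101110
(the carry out of the leftmost column, 0, becomes the leading bit)
Decimal check:
  0100111001101110 = 16384 + 2048 + 1024 + 512 + 64 + 32 + 8 + 4 + 2 = 20078
  0101011001000000 = 16384 + 4096 + 1024 + 512 + 64 = 22080
  20078 + 22080 = 42158, and 01010010010101110 = 32768 + 8192 + 1024 + 128 + 32 + 8 + 4 + 2 = 42158 ✓



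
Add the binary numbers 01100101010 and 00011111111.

Add column by column from the right: bit + bit + carry-in; write the sum mod 2, carry 1 when the sum is 2 or 3.
carry:  11111111100
        01100101010
+       00011111111
-------------------
       010000101001
(the carry out of the leftmost column, 0, becomes the leading bit)
Decimal check:
  01100101010 = 512 + 256 + 32 + 8 + 2 = 810
  00011111111 = 128 + 64 + 32 + 16 + 8 + 4 + 2 + 1 = 255
  810 + 255 = 1065, and 010000101001 = 1024 + 32 + 8 + 1 = 1065 ✓



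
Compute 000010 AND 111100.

AND: 1 only when both bits are 1
  000010
& 111100
--------
  000000
Decimal: 2 & 60 = 0



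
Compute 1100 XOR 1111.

XOR: 1 when bits differ
  1100
^ 1111
------
  0011
Decimal: 12 ^ 15 = 3



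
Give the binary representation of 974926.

Using repeated division by 2:
974926 ÷ 2 = 487463 remainder 0
487463 ÷ 2 = 243731 remainder 1
243731 ÷ 2 = 121865 remainder 1
121865 ÷ 2 = 60932 remainder 1
60932 ÷ 2 = 30466 remainder 0
30466 ÷ 2 = 15233 remainder 0
15233 ÷ 2 = 7616 remainder 1
7616 ÷ 2 = 3808 remainder 0
3808 ÷ 2 = 1904 remainder 0
1904 ÷ 2 = 952 remainder 0
952 ÷ 2 = 476 remainder 0
476 ÷ 2 = 238 remainder 0
238 ÷ 2 = 119 remainder 0
119 ÷ 2 = 59 remainder 1
59 ÷ 2 = 29 remainder 1
29 ÷ 2 = 14 remainder 1
14 ÷ 2 = 7 remainder 0
7 ÷ 2 = 3 remainder 1
3 ÷ 2 = 1 remainder 1
1 ÷ 2 = 0 remainder 1
Reading remainders bottom to top: 11101110000001001110



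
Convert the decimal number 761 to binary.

Using repeated division by 2:
761 ÷ 2 = 380 remainder 1
380 ÷ 2 = 190 remainder 0
190 ÷ 2 = 95 remainder 0
95 ÷ 2 = 47 remainder 1
47 ÷ 2 = 23 remainder 1
23 ÷ 2 = 11 remainder 1
11 ÷ 2 = 5 remainder 1
5 ÷ 2 = 2 remainder 1
2 ÷ 2 = 1 remainder 0
1 ÷ 2 = 0 remainder 1
Reading remainders bottom to top: 1011111001



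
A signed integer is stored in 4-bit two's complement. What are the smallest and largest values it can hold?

For 4-bit two's complement:
Minimum: -2^3 = -8
Maximum: 2^3 - 1 = 7



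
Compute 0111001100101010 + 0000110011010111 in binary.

Add column by column from the right: bit + bit + carry-in; write the sum mod 2, carry 1 when the sum is 2 or 3.
carry:  1111111111111100
        0111001100101010
+       0000110011010111
------------------------
       01000000000000001
(the carry out of the leftmost column, 0, becomes the leading bit)
Decimal check:
  0111001100101010 = 16384 + 8192 + 4096 + 512 + 256 + 32 + 8 + 2 = 29482
  0000110011010111 = 2048 + 1024 + 128 + 64 + 16 + 4 + 2 + 1 = 3287
  29482 + 3287 = 32769, and 01000000000000001 = 32768 + 1 = 32769 ✓



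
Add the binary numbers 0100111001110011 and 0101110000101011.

Add column by column from the right: bit + bit + carry-in; write the sum mod 2, carry 1 when the sum is 2 or 3.
carry:  1011100011000110
        0100111001110011
+       0101110000101011
------------------------
       01010101010011110
(the carry out of the leftmost column, 0, becomes the leading bit)
Decimal check:
  0100111001110011 = 16384 + 2048 + 1024 + 512 + 64 + 32 + 16 + 2 + 1 = 20083
  0101110000101011 = 16384 + 4096 + 2048 + 1024 + 32 + 8 + 2 + 1 = 23595
  20083 + 23595 = 43678, and 01010101010011110 = 32768 + 8192 + 2048 + 512 + 128 + 16 + 8 + 4 + 2 = 43678 ✓



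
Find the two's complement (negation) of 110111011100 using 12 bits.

Original (sign bit 1, negative): 110111011100
Step 1 - Invert all bits: 001000100011
Step 2 - Add 1: 001000100100
Verification: 110111011100 + 001000100100 = 1000000000000; discarding the end carry (carry out of the top bit) leaves the 12-bit value 000000000000, as required for x + (-x)



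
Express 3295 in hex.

Using repeated division by 16 (digits 10–15 are A–F):
3295 ÷ 16 = 205 remainder 15 (F)
205 ÷ 16 = 12 remainder 13 (D)
12 ÷ 16 = 0 remainder 12 (C)
Reading remainders bottom to top: CDF



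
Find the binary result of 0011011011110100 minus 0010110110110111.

Method 1 - Direct subtraction (column by column from the right: bit − bit − borrow-in; if negative, add 2 and borrow 1 from the next column):
borrow: 0001001001111110
        0011011011110100
-       0010110110110111
------------------------
        0000100100111101

Method 2 - Add two's complement:
Two's complement of 0010110110110111: invert → 1101001001001000, add 1 → 1101001001001001
  0011011011110100
+ 1101001001001001
------------------
 10000100100111101  (end carry out of the top bit = 1)
Discarding the end carry: 0000100100111101
Decimal check:
  0011011011110100 = 8192 + 4096 + 1024 + 512 + 128 + 64 + 32 + 16 + 4 = 14068
  0010110110110111 = 8192 + 2048 + 1024 + 256 + 128 + 32 + 16 + 4 + 2 + 1 = 11703
  14068 - 11703 = 2365, and 0000100100111101 = 2048 + 256 + 32 + 16 + 8 + 4 + 1 = 2365 ✓



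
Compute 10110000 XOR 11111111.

XOR: 1 when bits differ
  10110000
^ 11111111
----------
  01001111
Decimal: 176 ^ 255 = 79



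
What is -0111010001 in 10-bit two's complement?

Original: 0111010001
Step 1 - Invert all bits: 1000101110
Step 2 - Add 1: 1000101111
Verification: 0111010001 + 1000101111 = 10000000000; discarding the end carry (carry out of the top bit) leaves the 10-bit value 0000000000, as required for x + (-x)



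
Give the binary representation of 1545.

Using repeated division by 2:
1545 ÷ 2 = 772 remainder 1
772 ÷ 2 = 386 remainder 0
386 ÷ 2 = 193 remainder 0
193 ÷ 2 = 96 remainder 1
96 ÷ 2 = 48 remainder 0
48 ÷ 2 = 24 remainder 0
24 ÷ 2 = 12 remainder 0
12 ÷ 2 = 6 remainder 0
6 ÷ 2 = 3 remainder 0
3 ÷ 2 = 1 remainder 1
1 ÷ 2 = 0 remainder 1
Reading remainders bottom to top: 11000001001



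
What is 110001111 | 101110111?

OR: 1 when either bit is 1
  110001111
| 101110111
-----------
  111111111
Decimal: 399 | 375 = 511



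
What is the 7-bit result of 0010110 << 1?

Original: 0010110 (decimal 22)
Shift left by 1 position
Append 1 zero on the right
Result: 0101100 (decimal 44)
Equivalent: 22 << 1 = 22 × 2^1 = 44



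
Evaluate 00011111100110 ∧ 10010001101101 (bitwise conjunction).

AND: 1 only when both bits are 1
  00011111100110
& 10010001101101
----------------
  00010001100100
Decimal: 2022 & 9325 = 1124



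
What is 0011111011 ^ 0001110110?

XOR: 1 when bits differ
  0011111011
^ 0001110110
------------
  0010001101
Decimal: 251 ^ 118 = 141



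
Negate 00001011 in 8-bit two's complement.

Original: 00001011
Step 1 - Invert all bits: 11110100
Step 2 - Add 1: 11110101
Verification: 00001011 + 11110101 = 100000000; discarding the end carry (carry out of the top bit) leaves the 8-bit value 00000000, as required for x + (-x)



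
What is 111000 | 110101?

OR: 1 when either bit is 1
  111000
| 110101
--------
  111101
Decimal: 56 | 53 = 61



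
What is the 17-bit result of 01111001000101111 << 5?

Original: 01111001000101111 (decimal 61999)
Shift left by 5 positions
Append 5 zeros on the right and drop the 5 high bits that overflow the 17-bit width
Result: 00100010111100000 (decimal 17888)
Equivalent: 61999 << 5 = 61999 × 2^5 = 1983968, truncated to 17 bits = 17888



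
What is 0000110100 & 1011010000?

AND: 1 only when both bits are 1
  0000110100
& 1011010000
------------
  0000010000
Decimal: 52 & 720 = 16



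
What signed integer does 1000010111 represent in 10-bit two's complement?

Binary: 1000010111
Sign bit: 1 (negative)
Invert: 0111101000
Add 1:  0111101001
Magnitude: 0111101001 = 256 + 128 + 64 + 32 + 8 + 1 = 489
Value: -489



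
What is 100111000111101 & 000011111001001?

AND: 1 only when both bits are 1
  100111000111101
& 000011111001001
-----------------
  000011000001001
Decimal: 20029 & 1993 = 1545



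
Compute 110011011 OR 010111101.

OR: 1 when either bit is 1
  110011011
| 010111101
-----------
  110111111
Decimal: 411 | 189 = 447



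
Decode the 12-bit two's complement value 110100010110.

Binary: 110100010110
Sign bit: 1 (negative)
Invert: 001011101001
Add 1:  001011101010
Magnitude: 001011101010 = 512 + 128 + 64 + 32 + 8 + 2 = 746
Value: -746



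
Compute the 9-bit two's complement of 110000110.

Original (sign bit 1, negative): 110000110
Step 1 - Invert all bits: 001111001
Step 2 - Add 1: 001111010
Verification: 110000110 + 001111010 = 1000000000; discarding the end carry (carry out of the top bit) leaves the 9-bit value 000000000, as required for x + (-x)



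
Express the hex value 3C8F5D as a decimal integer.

Expand by place value (powers of 16):
Digit values: C = 12, F = 15, D = 13
3C8F5D = 3 × 16^5 + 12 × 16^4 + 8 × 16^3 + 15 × 16^2 + 5 × 16^1 + 13 × 16^0
= 3 × 1048576 + 12 × 65536 + 8 × 4096 + 15 × 256 + 5 × 16 + 13 × 1
= 3145728 + 786432 + 32768 + 3840 + 80 + 13
= 3968861



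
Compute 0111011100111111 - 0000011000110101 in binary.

Method 1 - Direct subtraction (column by column from the right: bit − bit − borrow-in; if negative, add 2 and borrow 1 from the next column):
borrow: 0000000000000000
        0111011100111111
-       0000011000110101
------------------------
        0111000100001010

Method 2 - Add two's complement:
Two's complement of 0000011000110101: invert → 1111100111001010, add 1 → 1111100111001011
  0111011100111111
+ 1111100111001011
------------------
 10111000100001010  (end carry out of the top bit = 1)
Discarding the end carry: 0111000100001010
Decimal check:
  0111011100111111 = 16384 + 8192 + 4096 + 1024 + 512 + 256 + 32 + 16 + 8 + 4 + 2 + 1 = 30527
  0000011000110101 = 1024 + 512 + 32 + 16 + 4 + 1 = 1589
  30527 - 1589 = 28938, and 0111000100001010 = 16384 + 8192 + 4096 + 256 + 8 + 2 = 28938 ✓



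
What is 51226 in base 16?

Using repeated division by 16 (digits 10–15 are A–F):
51226 ÷ 16 = 3201 remainder 10 (A)
3201 ÷ 16 = 200 remainder 1
200 ÷ 16 = 12 remainder 8
12 ÷ 16 = 0 remainder 12 (C)
Reading remainders bottom to top: C81A



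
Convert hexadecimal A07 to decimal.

Expand by place value (powers of 16):
Digit values: A = 10
A07 = 10 × 16^2 + 0 × 16^1 + 7 × 16^0
= 10 × 256 + 0 × 16 + 7 × 1
= 2560 + 0 + 7
= 2567



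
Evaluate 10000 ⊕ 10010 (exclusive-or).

XOR: 1 when bits differ
  10000
^ 10010
-------
  00010
Decimal: 16 ^ 18 = 2



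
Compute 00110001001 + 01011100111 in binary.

Add column by column from the right: bit + bit + carry-in; write the sum mod 2, carry 1 when the sum is 2 or 3.
carry:  11100011110
        00110001001
+       01011100111
-------------------
       010001110000
(the carry out of the leftmost column, 0, becomes the leading bit)
Decimal check:
  00110001001 = 256 + 128 + 8 + 1 = 393
  01011100111 = 512 + 128 + 64 + 32 + 4 + 2 + 1 = 743
  393 + 743 = 1136, and 010001110000 = 1024 + 64 + 32 + 16 = 1136 ✓



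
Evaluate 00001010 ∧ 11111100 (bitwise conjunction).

AND: 1 only when both bits are 1
  00001010
& 11111100
----------
  00001000
Decimal: 10 & 252 = 8



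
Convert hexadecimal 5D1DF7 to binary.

Convert each hex digit to 4 bits:
  5 = 0101
  D = 1101
  1 = 0001
  D = 1101
  F = 1111
  7 = 0111
Concatenate: 010111010001110111110111



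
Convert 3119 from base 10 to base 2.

Using repeated division by 2:
3119 ÷ 2 = 1559 remainder 1
1559 ÷ 2 = 779 remainder 1
779 ÷ 2 = 389 remainder 1
389 ÷ 2 = 194 remainder 1
194 ÷ 2 = 97 remainder 0
97 ÷ 2 = 48 remainder 1
48 ÷ 2 = 24 remainder 0
24 ÷ 2 = 12 remainder 0
12 ÷ 2 = 6 remainder 0
6 ÷ 2 = 3 remainder 0
3 ÷ 2 = 1 remainder 1
1 ÷ 2 = 0 remainder 1
Reading remainders bottom to top: 110000101111



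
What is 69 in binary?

Using repeated division by 2:
69 ÷ 2 = 34 remainder 1
34 ÷ 2 = 17 remainder 0
17 ÷ 2 = 8 remainder 1
8 ÷ 2 = 4 remainder 0
4 ÷ 2 = 2 remainder 0
2 ÷ 2 = 1 remainder 0
1 ÷ 2 = 0 remainder 1
Reading remainders bottom to top: 1000101



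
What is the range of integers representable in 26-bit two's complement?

For 26-bit two's complement:
Minimum: -2^25 = -33554432
Maximum: 2^25 - 1 = 33554431



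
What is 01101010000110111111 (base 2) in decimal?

Sum of powers of 2 for each 1-bit:
2^0 + 2^1 + 2^2 + 2^3 + 2^4 + 2^5 + 2^7 + 2^8 + 2^13 + 2^15 + 2^17 + 2^18
= 1 + 2 + 4 + 8 + 16 + 32 + 128 + 256 + 8192 + 32768 + 131072 + 262144
= 434623



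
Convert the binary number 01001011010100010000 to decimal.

Sum of powers of 2 for each 1-bit:
2^4 + 2^8 + 2^10 + 2^12 + 2^13 + 2^15 + 2^18
= 16 + 256 + 1024 + 4096 + 8192 + 32768 + 262144
= 308496



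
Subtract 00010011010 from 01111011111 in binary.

Method 1 - Direct subtraction (column by column from the right: bit − bit − borrow-in; if negative, add 2 and borrow 1 from the next column):
borrow: 00000000000
        01111011111
-       00010011010
-------------------
        01101000101

Method 2 - Add two's complement:
Two's complement of 00010011010: invert → 11101100101, add 1 → 11101100110
  01111011111
+ 11101100110
-------------
 101101000101  (end carry out of the top bit = 1)
Discarding the end carry: 01101000101
Decimal check:
  01111011111 = 512 + 256 + 128 + 64 + 16 + 8 + 4 + 2 + 1 = 991
  00010011010 = 128 + 16 + 8 + 2 = 154
  991 - 154 = 837, and 01101000101 = 512 + 256 + 64 + 4 + 1 = 837 ✓



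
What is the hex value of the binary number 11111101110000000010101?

Group into 4-bit nibbles from right:
  0111 = 7
  1110 = E
  1110 = E
  0000 = 0
  0001 = 1
  0101 = 5
Result: 7EE015



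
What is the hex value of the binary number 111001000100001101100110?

Group into 4-bit nibbles from right:
  1110 = E
  0100 = 4
  0100 = 4
  0011 = 3
  0110 = 6
  0110 = 6
Result: E44366



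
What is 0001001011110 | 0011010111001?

OR: 1 when either bit is 1
  0001001011110
| 0011010111001
---------------
  0011011111111
Decimal: 606 | 1721 = 1791



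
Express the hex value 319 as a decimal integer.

Expand by place value (powers of 16):
319 = 3 × 16^2 + 1 × 16^1 + 9 × 16^0
= 3 × 256 + 1 × 16 + 9 × 1
= 768 + 16 + 9
= 793



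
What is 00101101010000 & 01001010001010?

AND: 1 only when both bits are 1
  00101101010000
& 01001010001010
----------------
  00001000000000
Decimal: 2896 & 4746 = 512



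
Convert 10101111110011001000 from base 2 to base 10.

Sum of powers of 2 for each 1-bit:
2^3 + 2^6 + 2^7 + 2^10 + 2^11 + 2^12 + 2^13 + 2^14 + 2^15 + 2^17 + 2^19
= 8 + 64 + 128 + 1024 + 2048 + 4096 + 8192 + 16384 + 32768 + 131072 + 524288
= 720072



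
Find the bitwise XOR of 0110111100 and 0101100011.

XOR: 1 when bits differ
  0110111100
^ 0101100011
------------
  0011011111
Decimal: 444 ^ 355 = 223



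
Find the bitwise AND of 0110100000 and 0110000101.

AND: 1 only when both bits are 1
  0110100000
& 0110000101
------------
  0110000000
Decimal: 416 & 389 = 384



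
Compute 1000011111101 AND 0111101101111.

AND: 1 only when both bits are 1
  1000011111101
& 0111101101111
---------------
  0000001101101
Decimal: 4349 & 3951 = 109



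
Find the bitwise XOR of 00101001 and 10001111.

XOR: 1 when bits differ
  00101001
^ 10001111
----------
  10100110
Decimal: 41 ^ 143 = 166



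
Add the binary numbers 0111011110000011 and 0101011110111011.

Add column by column from the right: bit + bit + carry-in; write the sum mod 2, carry 1 when the sum is 2 or 3.
carry:  1110111100000110
        0111011110000011
+       0101011110111011
------------------------
       01100111100111110
(the carry out of the leftmost column, 0, becomes the leading bit)
Decimal check:
  0111011110000011 = 16384 + 8192 + 4096 + 1024 + 512 + 256 + 128 + 2 + 1 = 30595
  0101011110111011 = 16384 + 4096 + 1024 + 512 + 256 + 128 + 32 + 16 + 8 + 2 + 1 = 22459
  30595 + 22459 = 53054, and 01100111100111110 = 32768 + 16384 + 2048 + 1024 + 512 + 256 + 32 + 16 + 8 + 4 + 2 = 53054 ✓



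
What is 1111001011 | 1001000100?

OR: 1 when either bit is 1
  1111001011
| 1001000100
------------
  1111001111
Decimal: 971 | 580 = 975



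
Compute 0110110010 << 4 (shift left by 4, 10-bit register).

Original: 0110110010 (decimal 434)
Shift left by 4 positions
Append 4 zeros on the right and drop the 4 high bits that overflow the 10-bit width
Result: 1100100000 (decimal 800)
Equivalent: 434 << 4 = 434 × 2^4 = 6944, truncated to 10 bits = 800



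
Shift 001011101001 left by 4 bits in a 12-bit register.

Original: 001011101001 (decimal 745)
Shift left by 4 positions
Append 4 zeros on the right and drop the 4 high bits that overflow the 12-bit width
Result: 111010010000 (decimal 3728)
Equivalent: 745 << 4 = 745 × 2^4 = 11920, truncated to 12 bits = 3728



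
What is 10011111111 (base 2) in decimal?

Sum of powers of 2 for each 1-bit:
2^0 + 2^1 + 2^2 + 2^3 + 2^4 + 2^5 + 2^6 + 2^7 + 2^10
= 1 + 2 + 4 + 8 + 16 + 32 + 64 + 128 + 1024
= 1279



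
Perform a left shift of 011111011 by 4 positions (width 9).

Original: 011111011 (decimal 251)
Shift left by 4 positions
Append 4 zeros on the right and drop the 4 high bits that overflow the 9-bit width
Result: 110110000 (decimal 432)
Equivalent: 251 << 4 = 251 × 2^4 = 4016, truncated to 9 bits = 432



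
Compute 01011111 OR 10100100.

OR: 1 when either bit is 1
  01011111
| 10100100
----------
  11111111
Decimal: 95 | 164 = 255



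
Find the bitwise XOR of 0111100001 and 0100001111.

XOR: 1 when bits differ
  0111100001
^ 0100001111
------------
  0011101110
Decimal: 481 ^ 271 = 238



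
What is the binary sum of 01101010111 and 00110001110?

Add column by column from the right: bit + bit + carry-in; write the sum mod 2, carry 1 when the sum is 2 or 3.
carry:  11000111100
        01101010111
+       00110001110
-------------------
       010011100101
(the carry out of the leftmost column, 0, becomes the leading bit)
Decimal check:
  01101010111 = 512 + 256 + 64 + 16 + 4 + 2 + 1 = 855
  00110001110 = 256 + 128 + 8 + 4 + 2 = 398
  855 + 398 = 1253, and 010011100101 = 1024 + 128 + 64 + 32 + 4 + 1 = 1253 ✓



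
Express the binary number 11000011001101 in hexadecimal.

Group into 4-bit nibbles from right:
  0011 = 3
  0000 = 0
  1100 = C
  1101 = D
Result: 30CD



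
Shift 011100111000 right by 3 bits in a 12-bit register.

Original: 011100111000 (decimal 1848)
Shift right by 3 positions
Drop the 3 low bits; fill with zeros on the left
Result: 000011100111 (decimal 231)
Equivalent: 1848 >> 3 = 1848 ÷ 2^3 = 231



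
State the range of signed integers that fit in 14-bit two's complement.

For 14-bit two's complement:
Minimum: -2^13 = -8192
Maximum: 2^13 - 1 = 8191



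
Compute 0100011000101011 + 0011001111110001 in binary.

Add column by column from the right: bit + bit + carry-in; write the sum mod 2, carry 1 when the sum is 2 or 3.
carry:  0000111111000110
        0100011000101011
+       0011001111110001
------------------------
       00111101000011100
(the carry out of the leftmost column, 0, becomes the leading bit)
Decimal check:
  0100011000101011 = 16384 + 1024 + 512 + 32 + 8 + 2 + 1 = 17963
  0011001111110001 = 8192 + 4096 + 512 + 256 + 128 + 64 + 32 + 16 + 1 = 13297
  17963 + 13297 = 31260, and 00111101000011100 = 16384 + 8192 + 4096 + 2048 + 512 + 16 + 8 + 4 = 31260 ✓



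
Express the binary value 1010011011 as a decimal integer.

Sum of powers of 2 for each 1-bit:
2^0 + 2^1 + 2^3 + 2^4 + 2^7 + 2^9
= 1 + 2 + 8 + 16 + 128 + 512
= 667



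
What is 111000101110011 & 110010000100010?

AND: 1 only when both bits are 1
  111000101110011
& 110010000100010
-----------------
  110000000100010
Decimal: 29043 & 25634 = 24610



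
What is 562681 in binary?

Using repeated division by 2:
562681 ÷ 2 = 281340 remainder 1
281340 ÷ 2 = 140670 remainder 0
140670 ÷ 2 = 70335 remainder 0
70335 ÷ 2 = 35167 remainder 1
35167 ÷ 2 = 17583 remainder 1
17583 ÷ 2 = 8791 remainder 1
8791 ÷ 2 = 4395 remainder 1
4395 ÷ 2 = 2197 remainder 1
2197 ÷ 2 = 1098 remainder 1
1098 ÷ 2 = 549 remainder 0
549 ÷ 2 = 274 remainder 1
274 ÷ 2 = 137 remainder 0
137 ÷ 2 = 68 remainder 1
68 ÷ 2 = 34 remainder 0
34 ÷ 2 = 17 remainder 0
17 ÷ 2 = 8 remainder 1
8 ÷ 2 = 4 remainder 0
4 ÷ 2 = 2 remainder 0
2 ÷ 2 = 1 remainder 0
1 ÷ 2 = 0 remainder 1
Reading remainders bottom to top: 10001001010111111001



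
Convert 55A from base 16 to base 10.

Expand by place value (powers of 16):
Digit values: A = 10
55A = 5 × 16^2 + 5 × 16^1 + 10 × 16^0
= 5 × 256 + 5 × 16 + 10 × 1
= 1280 + 80 + 10
= 1370



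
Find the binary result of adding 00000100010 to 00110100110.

Add column by column from the right: bit + bit + carry-in; write the sum mod 2, carry 1 when the sum is 2 or 3.
carry:  00001001100
        00000100010
+       00110100110
-------------------
       000111001000
(the carry out of the leftmost column, 0, becomes the leading bit)
Decimal check:
  00000100010 = 32 + 2 = 34
  00110100110 = 256 + 128 + 32 + 4 + 2 = 422
  34 + 422 = 456, and 000111001000 = 256 + 128 + 64 + 8 = 456 ✓



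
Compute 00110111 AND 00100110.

AND: 1 only when both bits are 1
  00110111
& 00100110
----------
  00100110
Decimal: 55 & 38 = 38



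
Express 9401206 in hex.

Using repeated division by 16 (digits 10–15 are A–F):
9401206 ÷ 16 = 587575 remainder 6
587575 ÷ 16 = 36723 remainder 7
36723 ÷ 16 = 2295 remainder 3
2295 ÷ 16 = 143 remainder 7
143 ÷ 16 = 8 remainder 15 (F)
8 ÷ 16 = 0 remainder 8
Reading remainders bottom to top: 8F7376



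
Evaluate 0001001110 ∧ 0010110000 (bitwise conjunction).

AND: 1 only when both bits are 1
  0001001110
& 0010110000
------------
  0000000000
Decimal: 78 & 176 = 0



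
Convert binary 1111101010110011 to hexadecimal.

Group into 4-bit nibbles from right:
  1111 = F
  1010 = A
  1011 = B
  0011 = 3
Result: FAB3



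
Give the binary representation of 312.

Using repeated division by 2:
312 ÷ 2 = 156 remainder 0
156 ÷ 2 = 78 remainder 0
78 ÷ 2 = 39 remainder 0
39 ÷ 2 = 19 remainder 1
19 ÷ 2 = 9 remainder 1
9 ÷ 2 = 4 remainder 1
4 ÷ 2 = 2 remainder 0
2 ÷ 2 = 1 remainder 0
1 ÷ 2 = 0 remainder 1
Reading remainders bottom to top: 100111000



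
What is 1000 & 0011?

AND: 1 only when both bits are 1
  1000
& 0011
------
  0000
Decimal: 8 & 3 = 0



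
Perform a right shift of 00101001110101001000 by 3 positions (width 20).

Original: 00101001110101001000 (decimal 171336)
Shift right by 3 positions
Drop the 3 low bits; fill with zeros on the left
Result: 00000101001110101001 (decimal 21417)
Equivalent: 171336 >> 3 = 171336 ÷ 2^3 = 21417



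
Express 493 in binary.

Using repeated division by 2:
493 ÷ 2 = 246 remainder 1
246 ÷ 2 = 123 remainder 0
123 ÷ 2 = 61 remainder 1
61 ÷ 2 = 30 remainder 1
30 ÷ 2 = 15 remainder 0
15 ÷ 2 = 7 remainder 1
7 ÷ 2 = 3 remainder 1
3 ÷ 2 = 1 remainder 1
1 ÷ 2 = 0 remainder 1
Reading remainders bottom to top: 111101101

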